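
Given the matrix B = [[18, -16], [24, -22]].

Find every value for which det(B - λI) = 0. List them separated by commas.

-6, 2

det(B - sI) = (18 - s)(-22 - s) - (-16)·(24) = s^2 + 4s - 12.
This factors as (s + 6)·(s - 2) = 0.
Eigenvalues: -6, 2.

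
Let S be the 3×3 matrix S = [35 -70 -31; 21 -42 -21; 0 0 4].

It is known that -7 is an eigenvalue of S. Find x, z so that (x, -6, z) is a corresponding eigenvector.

-10, 0

We need (S + 7I)v = 0.
S + 7I = [[42, -70, -31], [21, -35, -21], [0, 0, 11]].
Row 1: (42)·x + (-70)·-6 + (-31)·z = 0
Row 2: (21)·x + (-35)·-6 + (-21)·z = 0
Row 3: (0)·x + (0)·-6 + (11)·z = 0
Solving gives x = -10, z = 0.
Check: S·(-10, -6, 0) = (70, 42, 0) = -7·(-10, -6, 0).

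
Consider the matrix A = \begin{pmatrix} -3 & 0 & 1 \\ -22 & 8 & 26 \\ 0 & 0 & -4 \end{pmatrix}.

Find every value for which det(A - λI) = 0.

Compute the characteristic polynomial p(λ) = det(λI - A).
Expanding along the first row, p(λ) = λ^3 - λ^2 - 44λ - 96.
Try λ = -3: p(-3) = 0, so -3 is a root.
Dividing by (λ + 3) leaves λ^2 - 4λ - 32.
The quadratic factors as (λ + 4)·(λ - 8).
Eigenvalues: -4, -3, 8.

-4, -3, 8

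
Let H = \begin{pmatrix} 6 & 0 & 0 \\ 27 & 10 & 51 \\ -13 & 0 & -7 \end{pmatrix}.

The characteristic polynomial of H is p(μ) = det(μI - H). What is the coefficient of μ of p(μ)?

p(μ) = μ^3 - 9μ^2 - 52μ + 420.
The coefficient of μ is -52.

-52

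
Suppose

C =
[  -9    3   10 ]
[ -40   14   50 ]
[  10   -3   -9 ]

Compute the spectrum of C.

-4, -1, 1

Set up det(λI - C) = 0.
Expanding along the first row, p(λ) = λ^3 + 4λ^2 - λ - 4.
Rational-root test: λ = 1 gives p(1) = 0.
Dividing by (λ - 1) leaves λ^2 + 5λ + 4.
The quadratic factors as (λ + 4)·(λ + 1).
Eigenvalues: -4, -1, 1.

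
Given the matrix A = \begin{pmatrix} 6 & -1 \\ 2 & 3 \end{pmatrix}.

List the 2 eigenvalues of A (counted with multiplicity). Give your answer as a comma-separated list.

4, 5

det(A - μI) = (6 - μ)(3 - μ) - (-1)·(2) = μ^2 - 9μ + 20.
This factors as (μ - 4)·(μ - 5) = 0.
Eigenvalues: 4, 5.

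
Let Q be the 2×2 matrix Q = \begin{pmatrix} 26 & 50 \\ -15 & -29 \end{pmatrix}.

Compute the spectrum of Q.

det(Q - μI) = (26 - μ)(-29 - μ) - (50)·(-15) = μ^2 + 3μ - 4.
This factors as (μ + 4)·(μ - 1) = 0.
Eigenvalues: -4, 1.

-4, 1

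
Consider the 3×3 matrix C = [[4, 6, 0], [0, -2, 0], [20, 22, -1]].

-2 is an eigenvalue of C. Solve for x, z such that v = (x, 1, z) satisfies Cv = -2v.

-1, -2

We need (C + 2I)v = 0.
C + 2I = [[6, 6, 0], [0, 0, 0], [20, 22, 1]].
Row 1: (6)·x + (6)·1 + (0)·z = 0
Row 2: (0)·x + (0)·1 + (0)·z = 0
Row 3: (20)·x + (22)·1 + (1)·z = 0
Solving gives x = -1, z = -2.
Check: C·(-1, 1, -2) = (2, -2, 4) = -2·(-1, 1, -2).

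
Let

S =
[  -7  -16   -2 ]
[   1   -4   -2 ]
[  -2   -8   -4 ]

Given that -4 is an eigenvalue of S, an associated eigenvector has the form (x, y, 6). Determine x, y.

12, -3

We need (S + 4I)v = 0.
S + 4I = [[-3, -16, -2], [1, 0, -2], [-2, -8, 0]].
Row 1: (-3)·x + (-16)·y + (-2)·6 = 0
Row 2: (1)·x + (0)·y + (-2)·6 = 0
Row 3: (-2)·x + (-8)·y + (0)·6 = 0
Solving gives x = 12, y = -3.
Check: S·(12, -3, 6) = (-48, 12, -24) = -4·(12, -3, 6).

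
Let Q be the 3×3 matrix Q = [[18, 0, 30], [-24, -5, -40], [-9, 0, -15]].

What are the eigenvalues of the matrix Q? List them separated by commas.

The characteristic polynomial is p(r) = det(rI - Q).
Cofactor expansion gives p(r) = r^3 + 2r^2 - 15r.
Since p(0) = 0, r = 0 is a root.
Factor out r: p(r) = r·(r^2 + 2r - 15).
The quadratic factors as (r + 5)·(r - 3).
Eigenvalues: -5, 0, 3.

-5, 0, 3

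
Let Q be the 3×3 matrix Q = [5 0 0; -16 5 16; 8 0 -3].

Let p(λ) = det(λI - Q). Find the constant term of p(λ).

p(λ) = λ^3 - 7λ^2 - 5λ + 75.
The constant term is 75.

75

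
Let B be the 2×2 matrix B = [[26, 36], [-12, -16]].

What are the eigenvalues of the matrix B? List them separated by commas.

2, 8

det(B - λI) = (26 - λ)(-16 - λ) - (36)·(-12) = λ^2 - 10λ + 16.
This factors as (λ - 2)·(λ - 8) = 0.
Eigenvalues: 2, 8.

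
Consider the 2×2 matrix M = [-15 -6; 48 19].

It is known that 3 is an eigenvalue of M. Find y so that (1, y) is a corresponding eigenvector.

-3

We need (M - 3I)v = 0.
M - 3I = [[-18, -6], [48, 16]].
Row 1: (-18)·1 + (-6)·y = 0
Row 2: (48)·1 + (16)·y = 0
Solving gives y = -3.
Check: M·(1, -3) = (3, -9) = 3·(1, -3).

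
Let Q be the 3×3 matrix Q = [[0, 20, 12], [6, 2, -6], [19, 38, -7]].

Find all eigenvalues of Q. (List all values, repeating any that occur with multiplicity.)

The characteristic polynomial is p(λ) = det(λI - Q).
Expanding the 3×3 determinant: p(λ) = λ^3 + 5λ^2 - 134λ - 840.
Try λ = -7: p(-7) = 0, so -7 is a root.
Factor out (λ + 7): p(λ) = (λ + 7)·(λ^2 - 2λ - 120).
The quadratic factors as (λ + 10)·(λ - 12).
Eigenvalues: -10, -7, 12.

-10, -7, 12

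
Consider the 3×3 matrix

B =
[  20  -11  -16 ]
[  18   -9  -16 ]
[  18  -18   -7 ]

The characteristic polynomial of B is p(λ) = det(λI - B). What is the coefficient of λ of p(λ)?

p(λ) = λ^3 - 4λ^2 - 59λ + 126.
The coefficient of λ is -59.

-59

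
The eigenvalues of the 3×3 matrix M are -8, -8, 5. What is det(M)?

320

det(M) is the product of the eigenvalues: (-8) · (-8) · (5) = 320.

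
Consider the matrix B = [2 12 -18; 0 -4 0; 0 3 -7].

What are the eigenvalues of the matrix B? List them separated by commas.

-7, -4, 2

The characteristic polynomial is p(λ) = det(λI - B).
Expanding along the first row, p(λ) = λ^3 + 9λ^2 + 6λ - 56.
Try λ = 2: p(2) = 0, so 2 is a root.
Dividing by (λ - 2) leaves λ^2 + 11λ + 28.
The quadratic factors as (λ + 7)·(λ + 4).
Eigenvalues: -7, -4, 2.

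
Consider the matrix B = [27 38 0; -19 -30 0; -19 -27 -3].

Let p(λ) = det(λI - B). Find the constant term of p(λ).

-264

p(λ) = λ^3 + 6λ^2 - 79λ - 264.
The constant term is -264.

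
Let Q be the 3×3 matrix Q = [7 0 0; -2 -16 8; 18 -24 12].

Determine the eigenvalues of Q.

-4, 0, 7

Compute the characteristic polynomial p(s) = det(sI - Q).
Expanding the 3×3 determinant: p(s) = s^3 - 3s^2 - 28s.
Try s = 0: p(0) = 0, so 0 is a root.
Factor out s: p(s) = s·(s^2 - 3s - 28).
The quadratic factors as (s + 4)·(s - 7).
Eigenvalues: -4, 0, 7.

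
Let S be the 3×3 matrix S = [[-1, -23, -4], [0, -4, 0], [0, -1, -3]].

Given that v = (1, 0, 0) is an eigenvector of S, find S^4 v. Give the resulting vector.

(1, 0, 0)

First find the eigenvalue: Sv = (-1, 0, 0) = -1·(1, 0, 0), so λ = -1.
Then S^4 v = λ^4·v = (-1)^4·(1, 0, 0) = 1·(1, 0, 0) = (1, 0, 0).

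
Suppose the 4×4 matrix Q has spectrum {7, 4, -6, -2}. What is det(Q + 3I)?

-210

If Q has eigenvalues 7, 4, -6, -2, then Q + 3I has eigenvalues 10, 7, -3, 1.
det(Q + 3I) = (10) · (7) · (-3) · (1) = -210.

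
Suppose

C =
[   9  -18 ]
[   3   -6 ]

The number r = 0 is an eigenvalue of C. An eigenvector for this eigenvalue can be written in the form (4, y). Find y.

2

We need (C)v = 0.
C = [[9, -18], [3, -6]].
Row 1: (9)·4 + (-18)·y = 0
Row 2: (3)·4 + (-6)·y = 0
Solving gives y = 2.
Check: C·(4, 2) = (0, 0) = 0·(4, 2).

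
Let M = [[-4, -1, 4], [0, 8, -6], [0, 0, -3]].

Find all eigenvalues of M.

-4, -3, 8

M is upper triangular, so its eigenvalues are the diagonal entries.
Diagonal: -4, 8, -3.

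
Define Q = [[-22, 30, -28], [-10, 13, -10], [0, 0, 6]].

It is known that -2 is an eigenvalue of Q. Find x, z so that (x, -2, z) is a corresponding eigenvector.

We need (Q + 2I)v = 0.
Q + 2I = [[-20, 30, -28], [-10, 15, -10], [0, 0, 8]].
Row 1: (-20)·x + (30)·-2 + (-28)·z = 0
Row 2: (-10)·x + (15)·-2 + (-10)·z = 0
Row 3: (0)·x + (0)·-2 + (8)·z = 0
Solving gives x = -3, z = 0.
Check: Q·(-3, -2, 0) = (6, 4, 0) = -2·(-3, -2, 0).

-3, 0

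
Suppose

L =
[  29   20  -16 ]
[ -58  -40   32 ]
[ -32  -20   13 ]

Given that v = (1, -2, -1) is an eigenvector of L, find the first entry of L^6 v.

First find the eigenvalue: Lv = (5, -10, -5) = 5·(1, -2, -1), so λ = 5.
Then L^6 v = λ^6·v = 5^6·(1, -2, -1) = 15625·(1, -2, -1) = (15625, -31250, -15625).

15625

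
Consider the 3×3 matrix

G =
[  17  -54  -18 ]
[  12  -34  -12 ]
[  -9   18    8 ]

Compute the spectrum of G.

The characteristic polynomial is p(s) = det(sI - G).
Expanding along the first row, p(s) = s^3 + 9s^2 - 12s - 20.
Try s = -1: p(-1) = 0, so -1 is a root.
Dividing by (s + 1) leaves s^2 + 8s - 20.
The quadratic factors as (s + 10)·(s - 2).
Eigenvalues: -10, -1, 2.

-10, -1, 2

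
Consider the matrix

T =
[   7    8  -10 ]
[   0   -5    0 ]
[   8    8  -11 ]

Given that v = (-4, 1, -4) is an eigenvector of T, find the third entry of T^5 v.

12500

First find the eigenvalue: Tv = (20, -5, 20) = -5·(-4, 1, -4), so λ = -5.
Then T^5 v = λ^5·v = (-5)^5·(-4, 1, -4) = -3125·(-4, 1, -4) = (12500, -3125, 12500).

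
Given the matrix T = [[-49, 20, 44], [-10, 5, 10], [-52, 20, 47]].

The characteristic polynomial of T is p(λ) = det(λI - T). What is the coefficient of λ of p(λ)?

p(λ) = λ^3 - 3λ^2 - 25λ + 75.
The coefficient of λ is -25.

-25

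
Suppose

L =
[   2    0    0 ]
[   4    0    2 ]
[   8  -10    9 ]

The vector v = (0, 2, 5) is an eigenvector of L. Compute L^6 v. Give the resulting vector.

First find the eigenvalue: Lv = (0, 10, 25) = 5·(0, 2, 5), so λ = 5.
Then L^6 v = λ^6·v = 5^6·(0, 2, 5) = 15625·(0, 2, 5) = (0, 31250, 78125).

(0, 31250, 78125)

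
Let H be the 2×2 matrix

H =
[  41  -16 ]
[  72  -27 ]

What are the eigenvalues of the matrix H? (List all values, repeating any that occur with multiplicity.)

5, 9

det(H - λI) = (41 - λ)(-27 - λ) - (-16)·(72) = λ^2 - 14λ + 45.
This factors as (λ - 5)·(λ - 9) = 0.
Eigenvalues: 5, 9.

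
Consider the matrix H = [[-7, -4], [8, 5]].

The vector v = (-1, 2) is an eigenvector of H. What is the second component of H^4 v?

2

First find the eigenvalue: Hv = (-1, 2) = 1·(-1, 2), so λ = 1.
Then H^4 v = λ^4·v = 1^4·(-1, 2) = 1·(-1, 2) = (-1, 2).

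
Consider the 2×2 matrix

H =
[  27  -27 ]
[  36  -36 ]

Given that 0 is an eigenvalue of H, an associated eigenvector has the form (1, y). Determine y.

1

We need (H)v = 0.
H = [[27, -27], [36, -36]].
Row 1: (27)·1 + (-27)·y = 0
Row 2: (36)·1 + (-36)·y = 0
Solving gives y = 1.
Check: H·(1, 1) = (0, 0) = 0·(1, 1).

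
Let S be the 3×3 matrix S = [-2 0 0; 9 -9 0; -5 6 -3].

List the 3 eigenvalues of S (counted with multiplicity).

-9, -3, -2

S is lower triangular, so its eigenvalues are the diagonal entries.
Diagonal: -2, -9, -3.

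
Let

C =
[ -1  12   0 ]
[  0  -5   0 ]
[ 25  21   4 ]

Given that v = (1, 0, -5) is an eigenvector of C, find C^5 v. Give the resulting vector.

First find the eigenvalue: Cv = (-1, 0, 5) = -1·(1, 0, -5), so λ = -1.
Then C^5 v = λ^5·v = (-1)^5·(1, 0, -5) = -1·(1, 0, -5) = (-1, 0, 5).

(-1, 0, 5)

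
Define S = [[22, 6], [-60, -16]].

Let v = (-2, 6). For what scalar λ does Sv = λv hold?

Compute Sv: S·(-2, 6) = (-8, 24).
Since Sv = λv, compare component 1: -8 = λ·-2, so λ = 4.

4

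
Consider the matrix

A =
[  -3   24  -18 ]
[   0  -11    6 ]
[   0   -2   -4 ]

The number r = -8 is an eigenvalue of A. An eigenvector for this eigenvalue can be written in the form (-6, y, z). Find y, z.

We need (A + 8I)v = 0.
A + 8I = [[5, 24, -18], [0, -3, 6], [0, -2, 4]].
Row 1: (5)·-6 + (24)·y + (-18)·z = 0
Row 2: (0)·-6 + (-3)·y + (6)·z = 0
Row 3: (0)·-6 + (-2)·y + (4)·z = 0
Solving gives y = 2, z = 1.
Check: A·(-6, 2, 1) = (48, -16, -8) = -8·(-6, 2, 1).

2, 1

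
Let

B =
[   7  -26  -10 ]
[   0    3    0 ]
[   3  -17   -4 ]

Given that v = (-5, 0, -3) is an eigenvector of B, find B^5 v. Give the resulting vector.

First find the eigenvalue: Bv = (-5, 0, -3) = 1·(-5, 0, -3), so λ = 1.
Then B^5 v = λ^5·v = 1^5·(-5, 0, -3) = 1·(-5, 0, -3) = (-5, 0, -3).

(-5, 0, -3)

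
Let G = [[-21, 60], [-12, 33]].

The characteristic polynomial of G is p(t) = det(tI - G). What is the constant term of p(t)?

p(t) = t^2 - 12t + 27.
The constant term is 27.

27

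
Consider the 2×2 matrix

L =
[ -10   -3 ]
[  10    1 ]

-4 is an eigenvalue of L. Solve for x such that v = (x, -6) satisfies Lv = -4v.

We need (L + 4I)v = 0.
L + 4I = [[-6, -3], [10, 5]].
Row 1: (-6)·x + (-3)·-6 = 0
Row 2: (10)·x + (5)·-6 = 0
Solving gives x = 3.
Check: L·(3, -6) = (-12, 24) = -4·(3, -6).

3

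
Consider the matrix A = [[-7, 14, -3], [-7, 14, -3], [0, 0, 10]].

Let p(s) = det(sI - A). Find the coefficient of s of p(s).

p(s) = s^3 - 17s^2 + 70s.
The coefficient of s is 70.

70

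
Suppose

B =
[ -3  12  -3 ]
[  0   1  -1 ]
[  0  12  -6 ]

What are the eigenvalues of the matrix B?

Compute the characteristic polynomial p(μ) = det(μI - B).
Expanding along the first row, p(μ) = μ^3 + 8μ^2 + 21μ + 18.
Rational-root test: μ = -2 gives p(-2) = 0.
Dividing by (μ + 2) leaves μ^2 + 6μ + 9.
The quadratic factor is (μ + 3)^2.
Eigenvalues: -3, -3, -2.

-3, -3, -2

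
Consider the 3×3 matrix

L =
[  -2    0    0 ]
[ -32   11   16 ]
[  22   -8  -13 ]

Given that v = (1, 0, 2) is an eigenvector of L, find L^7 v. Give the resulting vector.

First find the eigenvalue: Lv = (-2, 0, -4) = -2·(1, 0, 2), so λ = -2.
Then L^7 v = λ^7·v = (-2)^7·(1, 0, 2) = -128·(1, 0, 2) = (-128, 0, -256).

(-128, 0, -256)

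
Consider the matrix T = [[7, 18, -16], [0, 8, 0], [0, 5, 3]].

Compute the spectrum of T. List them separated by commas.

Set up det(rI - T) = 0.
Cofactor expansion gives p(r) = r^3 - 18r^2 + 101r - 168.
Rational-root test: r = 3 gives p(3) = 0.
Factor out (r - 3): p(r) = (r - 3)·(r^2 - 15r + 56).
The quadratic factors as (r - 7)·(r - 8).
Eigenvalues: 3, 7, 8.

3, 7, 8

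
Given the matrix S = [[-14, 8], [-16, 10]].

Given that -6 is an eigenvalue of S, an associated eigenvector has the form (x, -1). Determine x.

We need (S + 6I)v = 0.
S + 6I = [[-8, 8], [-16, 16]].
Row 1: (-8)·x + (8)·-1 = 0
Row 2: (-16)·x + (16)·-1 = 0
Solving gives x = -1.
Check: S·(-1, -1) = (6, 6) = -6·(-1, -1).

-1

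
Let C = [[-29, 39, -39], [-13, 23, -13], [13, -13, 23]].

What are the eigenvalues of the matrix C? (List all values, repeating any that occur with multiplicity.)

Set up det(λI - C) = 0.
Expanding the 3×3 determinant: p(λ) = λ^3 - 17λ^2 + 40λ + 300.
Rational-root test: λ = -3 gives p(-3) = 0.
Factor out (λ + 3): p(λ) = (λ + 3)·(λ^2 - 20λ + 100).
The quadratic factor is (λ - 10)^2.
Eigenvalues: -3, 10, 10.

-3, 10, 10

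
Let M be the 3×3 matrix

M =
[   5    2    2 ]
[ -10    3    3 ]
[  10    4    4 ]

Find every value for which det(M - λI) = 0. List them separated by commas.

Compute the characteristic polynomial p(λ) = det(λI - M).
Expanding the 3×3 determinant: p(λ) = λ^3 - 12λ^2 + 35λ.
Try λ = 0: p(0) = 0, so 0 is a root.
Factor out λ: p(λ) = λ·(λ^2 - 12λ + 35).
The quadratic factors as (λ - 5)·(λ - 7).
Eigenvalues: 0, 5, 7.

0, 5, 7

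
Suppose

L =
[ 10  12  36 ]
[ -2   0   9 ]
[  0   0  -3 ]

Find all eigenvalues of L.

Compute the characteristic polynomial p(s) = det(sI - L).
Cofactor expansion gives p(s) = s^3 - 7s^2 - 6s + 72.
Try s = -3: p(-3) = 0, so -3 is a root.
Dividing by (s + 3) leaves s^2 - 10s + 24.
The quadratic factors as (s - 4)·(s - 6).
Eigenvalues: -3, 4, 6.

-3, 4, 6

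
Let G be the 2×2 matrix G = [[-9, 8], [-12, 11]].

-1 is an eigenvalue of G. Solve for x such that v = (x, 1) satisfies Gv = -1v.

We need (G + 1I)v = 0.
G + 1I = [[-8, 8], [-12, 12]].
Row 1: (-8)·x + (8)·1 = 0
Row 2: (-12)·x + (12)·1 = 0
Solving gives x = 1.
Check: G·(1, 1) = (-1, -1) = -1·(1, 1).

1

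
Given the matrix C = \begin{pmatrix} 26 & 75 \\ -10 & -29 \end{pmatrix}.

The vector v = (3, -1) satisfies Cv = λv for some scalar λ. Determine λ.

Compute Cv: C·(3, -1) = (3, -1).
Since Cv = λv, compare component 1: 3 = λ·3, so λ = 1.

1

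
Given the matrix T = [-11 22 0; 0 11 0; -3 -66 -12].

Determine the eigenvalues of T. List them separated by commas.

-12, -11, 11

Compute the characteristic polynomial p(μ) = det(μI - T).
Expanding along the first row, p(μ) = μ^3 + 12μ^2 - 121μ - 1452.
Since p(11) = 0, μ = 11 is a root.
Factor out (μ - 11): p(μ) = (μ - 11)·(μ^2 + 23μ + 132).
The quadratic factors as (μ + 12)·(μ + 11).
Eigenvalues: -12, -11, 11.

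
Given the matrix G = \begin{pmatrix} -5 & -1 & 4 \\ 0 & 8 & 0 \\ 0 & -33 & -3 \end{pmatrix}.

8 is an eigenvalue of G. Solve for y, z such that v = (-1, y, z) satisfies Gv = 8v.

1, -3

We need (G - 8I)v = 0.
G - 8I = [[-13, -1, 4], [0, 0, 0], [0, -33, -11]].
Row 1: (-13)·-1 + (-1)·y + (4)·z = 0
Row 2: (0)·-1 + (0)·y + (0)·z = 0
Row 3: (0)·-1 + (-33)·y + (-11)·z = 0
Solving gives y = 1, z = -3.
Check: G·(-1, 1, -3) = (-8, 8, -24) = 8·(-1, 1, -3).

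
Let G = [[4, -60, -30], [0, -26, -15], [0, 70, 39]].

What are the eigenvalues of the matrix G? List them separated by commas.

Compute the characteristic polynomial p(t) = det(tI - G).
Expanding the 3×3 determinant: p(t) = t^3 - 17t^2 + 88t - 144.
Since p(4) = 0, t = 4 is a root.
Factor out (t - 4): p(t) = (t - 4)·(t^2 - 13t + 36).
The quadratic factors as (t - 4)·(t - 9).
Eigenvalues: 4, 4, 9.

4, 4, 9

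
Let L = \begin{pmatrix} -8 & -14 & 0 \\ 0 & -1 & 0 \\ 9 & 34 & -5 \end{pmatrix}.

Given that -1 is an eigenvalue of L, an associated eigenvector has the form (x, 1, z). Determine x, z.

-2, 4

We need (L + 1I)v = 0.
L + 1I = [[-7, -14, 0], [0, 0, 0], [9, 34, -4]].
Row 1: (-7)·x + (-14)·1 + (0)·z = 0
Row 2: (0)·x + (0)·1 + (0)·z = 0
Row 3: (9)·x + (34)·1 + (-4)·z = 0
Solving gives x = -2, z = 4.
Check: L·(-2, 1, 4) = (2, -1, -4) = -1·(-2, 1, 4).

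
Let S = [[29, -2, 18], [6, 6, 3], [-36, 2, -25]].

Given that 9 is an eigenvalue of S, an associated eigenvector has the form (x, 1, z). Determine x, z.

We need (S - 9I)v = 0.
S - 9I = [[20, -2, 18], [6, -3, 3], [-36, 2, -34]].
Row 1: (20)·x + (-2)·1 + (18)·z = 0
Row 2: (6)·x + (-3)·1 + (3)·z = 0
Row 3: (-36)·x + (2)·1 + (-34)·z = 0
Solving gives x = 1, z = -1.
Check: S·(1, 1, -1) = (9, 9, -9) = 9·(1, 1, -1).

1, -1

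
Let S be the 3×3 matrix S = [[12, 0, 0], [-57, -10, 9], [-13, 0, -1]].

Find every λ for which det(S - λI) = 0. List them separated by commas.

The characteristic polynomial is p(λ) = det(λI - S).
Expanding along the first row, p(λ) = λ^3 - λ^2 - 122λ - 120.
Since p(-10) = 0, λ = -10 is a root.
Dividing by (λ + 10) leaves λ^2 - 11λ - 12.
The quadratic factors as (λ + 1)·(λ - 12).
Eigenvalues: -10, -1, 12.

-10, -1, 12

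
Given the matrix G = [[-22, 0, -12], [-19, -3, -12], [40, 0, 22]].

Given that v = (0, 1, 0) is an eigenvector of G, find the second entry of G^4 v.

81

First find the eigenvalue: Gv = (0, -3, 0) = -3·(0, 1, 0), so λ = -3.
Then G^4 v = λ^4·v = (-3)^4·(0, 1, 0) = 81·(0, 1, 0) = (0, 81, 0).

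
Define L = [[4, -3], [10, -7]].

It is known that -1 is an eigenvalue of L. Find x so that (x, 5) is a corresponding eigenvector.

3

We need (L + 1I)v = 0.
L + 1I = [[5, -3], [10, -6]].
Row 1: (5)·x + (-3)·5 = 0
Row 2: (10)·x + (-6)·5 = 0
Solving gives x = 3.
Check: L·(3, 5) = (-3, -5) = -1·(3, 5).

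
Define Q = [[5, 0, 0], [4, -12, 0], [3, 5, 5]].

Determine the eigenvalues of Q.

Q is lower triangular, so its eigenvalues are the diagonal entries.
Diagonal: 5, -12, 5.

-12, 5, 5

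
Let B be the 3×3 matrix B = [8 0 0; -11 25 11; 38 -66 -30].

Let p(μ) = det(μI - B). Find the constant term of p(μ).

p(μ) = μ^3 - 3μ^2 - 64μ + 192.
The constant term is 192.

192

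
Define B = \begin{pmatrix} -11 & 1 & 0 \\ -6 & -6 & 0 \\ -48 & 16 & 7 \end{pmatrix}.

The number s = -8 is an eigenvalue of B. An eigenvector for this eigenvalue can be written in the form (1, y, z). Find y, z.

3, 0

We need (B + 8I)v = 0.
B + 8I = [[-3, 1, 0], [-6, 2, 0], [-48, 16, 15]].
Row 1: (-3)·1 + (1)·y + (0)·z = 0
Row 2: (-6)·1 + (2)·y + (0)·z = 0
Row 3: (-48)·1 + (16)·y + (15)·z = 0
Solving gives y = 3, z = 0.
Check: B·(1, 3, 0) = (-8, -24, 0) = -8·(1, 3, 0).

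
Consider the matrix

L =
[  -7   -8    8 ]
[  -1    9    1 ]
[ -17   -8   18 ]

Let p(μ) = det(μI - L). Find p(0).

-90

p(0) = det(0·I − L) = det(−L) = (−1)^3·det(L).
det(L) = 90, so p(0) = -90.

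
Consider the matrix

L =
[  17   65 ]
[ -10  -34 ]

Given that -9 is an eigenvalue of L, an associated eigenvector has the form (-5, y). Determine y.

2

We need (L + 9I)v = 0.
L + 9I = [[26, 65], [-10, -25]].
Row 1: (26)·-5 + (65)·y = 0
Row 2: (-10)·-5 + (-25)·y = 0
Solving gives y = 2.
Check: L·(-5, 2) = (45, -18) = -9·(-5, 2).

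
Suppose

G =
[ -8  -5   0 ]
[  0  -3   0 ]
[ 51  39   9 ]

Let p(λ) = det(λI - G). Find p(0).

p(0) = det(0·I − G) = det(−G) = (−1)^3·det(G).
det(G) = 216, so p(0) = -216.

-216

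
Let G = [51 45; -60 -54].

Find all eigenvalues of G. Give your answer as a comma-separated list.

-9, 6

det(G - lambda·I) = (51 - lambda)(-54 - lambda) - (45)·(-60) = lambda^2 + 3·lambda - 54.
This factors as (lambda + 9)·(lambda - 6) = 0.
Eigenvalues: -9, 6.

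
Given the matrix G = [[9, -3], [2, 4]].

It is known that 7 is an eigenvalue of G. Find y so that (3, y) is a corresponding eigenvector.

We need (G - 7I)v = 0.
G - 7I = [[2, -3], [2, -3]].
Row 1: (2)·3 + (-3)·y = 0
Row 2: (2)·3 + (-3)·y = 0
Solving gives y = 2.
Check: G·(3, 2) = (21, 14) = 7·(3, 2).

2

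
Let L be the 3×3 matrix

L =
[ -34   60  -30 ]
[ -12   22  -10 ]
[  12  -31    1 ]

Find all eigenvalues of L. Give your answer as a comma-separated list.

-9, -4, 2

Set up det(sI - L) = 0.
Expanding the 3×3 determinant: p(s) = s^3 + 11s^2 + 10s - 72.
Rational-root test: s = -4 gives p(-4) = 0.
Dividing by (s + 4) leaves s^2 + 7s - 18.
The quadratic factors as (s + 9)·(s - 2).
Eigenvalues: -9, -4, 2.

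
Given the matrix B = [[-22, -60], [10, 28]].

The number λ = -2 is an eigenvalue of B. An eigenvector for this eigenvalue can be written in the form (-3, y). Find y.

We need (B + 2I)v = 0.
B + 2I = [[-20, -60], [10, 30]].
Row 1: (-20)·-3 + (-60)·y = 0
Row 2: (10)·-3 + (30)·y = 0
Solving gives y = 1.
Check: B·(-3, 1) = (6, -2) = -2·(-3, 1).

1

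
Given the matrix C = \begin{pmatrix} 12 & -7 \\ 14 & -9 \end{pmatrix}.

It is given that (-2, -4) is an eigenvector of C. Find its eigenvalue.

-2

Compute Cv: C·(-2, -4) = (4, 8).
Since Cv = λv, compare component 1: 4 = λ·-2, so λ = -2.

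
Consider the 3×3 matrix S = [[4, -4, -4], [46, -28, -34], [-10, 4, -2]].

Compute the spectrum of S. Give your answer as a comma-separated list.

-12, -8, -6

Set up det(rI - S) = 0.
Expanding the 3×3 determinant: p(r) = r^3 + 26r^2 + 216r + 576.
Rational-root test: r = -6 gives p(-6) = 0.
Factor out (r + 6): p(r) = (r + 6)·(r^2 + 20r + 96).
The quadratic factors as (r + 12)·(r + 8).
Eigenvalues: -12, -8, -6.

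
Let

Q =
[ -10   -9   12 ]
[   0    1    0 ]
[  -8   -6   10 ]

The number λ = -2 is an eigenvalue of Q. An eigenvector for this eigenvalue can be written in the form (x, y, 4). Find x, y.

We need (Q + 2I)v = 0.
Q + 2I = [[-8, -9, 12], [0, 3, 0], [-8, -6, 12]].
Row 1: (-8)·x + (-9)·y + (12)·4 = 0
Row 2: (0)·x + (3)·y + (0)·4 = 0
Row 3: (-8)·x + (-6)·y + (12)·4 = 0
Solving gives x = 6, y = 0.
Check: Q·(6, 0, 4) = (-12, 0, -8) = -2·(6, 0, 4).

6, 0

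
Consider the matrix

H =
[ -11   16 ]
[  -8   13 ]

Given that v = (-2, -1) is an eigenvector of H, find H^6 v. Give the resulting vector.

(-1458, -729)

First find the eigenvalue: Hv = (6, 3) = -3·(-2, -1), so λ = -3.
Then H^6 v = λ^6·v = (-3)^6·(-2, -1) = 729·(-2, -1) = (-1458, -729).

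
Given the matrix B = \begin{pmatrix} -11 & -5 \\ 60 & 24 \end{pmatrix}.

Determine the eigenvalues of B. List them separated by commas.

4, 9

det(B - λI) = (-11 - λ)(24 - λ) - (-5)·(60) = λ^2 - 13λ + 36.
This factors as (λ - 4)·(λ - 9) = 0.
Eigenvalues: 4, 9.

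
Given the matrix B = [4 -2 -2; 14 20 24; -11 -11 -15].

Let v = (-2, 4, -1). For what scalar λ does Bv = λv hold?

Compute Bv: B·(-2, 4, -1) = (-14, 28, -7).
Since Bv = λv, compare component 1: -14 = λ·-2, so λ = 7.

7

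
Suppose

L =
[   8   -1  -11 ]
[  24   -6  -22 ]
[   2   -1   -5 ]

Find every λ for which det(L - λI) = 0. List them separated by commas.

-5, -4, 6

Set up det(lambda·I - L) = 0.
Expanding along the first row, p(lambda) = lambda^3 + 3·lambda^2 - 34·lambda - 120.
Since p(-5) = 0, lambda = -5 is a root.
Factor out (lambda + 5): p(lambda) = (lambda + 5)·(lambda^2 - 2·lambda - 24).
The quadratic factors as (lambda + 4)·(lambda - 6).
Eigenvalues: -5, -4, 6.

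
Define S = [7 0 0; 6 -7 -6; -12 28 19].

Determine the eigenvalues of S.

Compute the characteristic polynomial p(λ) = det(λI - S).
Expanding along the first row, p(λ) = λ^3 - 19λ^2 + 119λ - 245.
Try λ = 5: p(5) = 0, so 5 is a root.
Factor out (λ - 5): p(λ) = (λ - 5)·(λ^2 - 14λ + 49).
The quadratic factor is (λ - 7)^2.
Eigenvalues: 5, 7, 7.

5, 7, 7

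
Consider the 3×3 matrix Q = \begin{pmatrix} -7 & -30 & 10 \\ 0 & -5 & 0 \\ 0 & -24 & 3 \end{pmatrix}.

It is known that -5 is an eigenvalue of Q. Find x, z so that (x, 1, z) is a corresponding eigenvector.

0, 3

We need (Q + 5I)v = 0.
Q + 5I = [[-2, -30, 10], [0, 0, 0], [0, -24, 8]].
Row 1: (-2)·x + (-30)·1 + (10)·z = 0
Row 2: (0)·x + (0)·1 + (0)·z = 0
Row 3: (0)·x + (-24)·1 + (8)·z = 0
Solving gives x = 0, z = 3.
Check: Q·(0, 1, 3) = (0, -5, -15) = -5·(0, 1, 3).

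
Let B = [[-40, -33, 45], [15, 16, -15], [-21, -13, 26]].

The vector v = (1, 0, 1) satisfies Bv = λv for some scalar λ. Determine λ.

5

Compute Bv: B·(1, 0, 1) = (5, 0, 5).
Since Bv = λv, compare component 1: 5 = λ·1, so λ = 5.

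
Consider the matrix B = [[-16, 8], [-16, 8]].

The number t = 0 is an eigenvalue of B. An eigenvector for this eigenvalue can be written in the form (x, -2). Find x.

We need (B)v = 0.
B = [[-16, 8], [-16, 8]].
Row 1: (-16)·x + (8)·-2 = 0
Row 2: (-16)·x + (8)·-2 = 0
Solving gives x = -1.
Check: B·(-1, -2) = (0, 0) = 0·(-1, -2).

-1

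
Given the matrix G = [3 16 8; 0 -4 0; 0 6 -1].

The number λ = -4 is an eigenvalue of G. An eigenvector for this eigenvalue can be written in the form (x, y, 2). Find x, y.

0, -1

We need (G + 4I)v = 0.
G + 4I = [[7, 16, 8], [0, 0, 0], [0, 6, 3]].
Row 1: (7)·x + (16)·y + (8)·2 = 0
Row 2: (0)·x + (0)·y + (0)·2 = 0
Row 3: (0)·x + (6)·y + (3)·2 = 0
Solving gives x = 0, y = -1.
Check: G·(0, -1, 2) = (0, 4, -8) = -4·(0, -1, 2).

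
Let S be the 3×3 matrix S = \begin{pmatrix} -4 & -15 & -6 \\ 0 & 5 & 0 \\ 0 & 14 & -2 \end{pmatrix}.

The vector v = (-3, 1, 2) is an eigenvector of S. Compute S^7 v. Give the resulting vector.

(-234375, 78125, 156250)

First find the eigenvalue: Sv = (-15, 5, 10) = 5·(-3, 1, 2), so λ = 5.
Then S^7 v = λ^7·v = 5^7·(-3, 1, 2) = 78125·(-3, 1, 2) = (-234375, 78125, 156250).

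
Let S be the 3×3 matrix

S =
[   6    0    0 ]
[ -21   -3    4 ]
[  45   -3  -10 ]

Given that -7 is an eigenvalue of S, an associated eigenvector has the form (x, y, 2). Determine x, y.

0, -2

We need (S + 7I)v = 0.
S + 7I = [[13, 0, 0], [-21, 4, 4], [45, -3, -3]].
Row 1: (13)·x + (0)·y + (0)·2 = 0
Row 2: (-21)·x + (4)·y + (4)·2 = 0
Row 3: (45)·x + (-3)·y + (-3)·2 = 0
Solving gives x = 0, y = -2.
Check: S·(0, -2, 2) = (0, 14, -14) = -7·(0, -2, 2).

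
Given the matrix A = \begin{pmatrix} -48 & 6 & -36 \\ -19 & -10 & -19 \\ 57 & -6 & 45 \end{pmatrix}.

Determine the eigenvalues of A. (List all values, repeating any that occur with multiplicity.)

The characteristic polynomial is p(μ) = det(μI - A).
Cofactor expansion gives p(μ) = μ^3 + 13μ^2 - 78μ - 1080.
Rational-root test: μ = -12 gives p(-12) = 0.
Factor out (μ + 12): p(μ) = (μ + 12)·(μ^2 + μ - 90).
The quadratic factors as (μ + 10)·(μ - 9).
Eigenvalues: -12, -10, 9.

-12, -10, 9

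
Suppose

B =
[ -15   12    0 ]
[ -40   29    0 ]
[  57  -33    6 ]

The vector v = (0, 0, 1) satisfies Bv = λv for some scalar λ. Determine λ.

Compute Bv: B·(0, 0, 1) = (0, 0, 6).
Since Bv = λv, compare component 3: 6 = λ·1, so λ = 6.

6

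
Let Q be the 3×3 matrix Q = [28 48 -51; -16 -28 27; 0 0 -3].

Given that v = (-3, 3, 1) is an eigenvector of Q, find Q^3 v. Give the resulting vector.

(81, -81, -27)

First find the eigenvalue: Qv = (9, -9, -3) = -3·(-3, 3, 1), so λ = -3.
Then Q^3 v = λ^3·v = (-3)^3·(-3, 3, 1) = -27·(-3, 3, 1) = (81, -81, -27).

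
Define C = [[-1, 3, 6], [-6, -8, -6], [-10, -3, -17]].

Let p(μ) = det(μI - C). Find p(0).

616

p(0) = det(0·I − C) = det(−C) = (−1)^3·det(C).
det(C) = -616, so p(0) = 616.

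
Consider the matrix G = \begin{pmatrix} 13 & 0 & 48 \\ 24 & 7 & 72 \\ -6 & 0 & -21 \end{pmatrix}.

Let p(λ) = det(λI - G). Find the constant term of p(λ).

-105

p(λ) = λ^3 + λ^2 - 41λ - 105.
The constant term is -105.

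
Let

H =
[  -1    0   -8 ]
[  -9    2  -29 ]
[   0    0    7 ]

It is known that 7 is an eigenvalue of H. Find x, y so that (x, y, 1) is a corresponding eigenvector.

We need (H - 7I)v = 0.
H - 7I = [[-8, 0, -8], [-9, -5, -29], [0, 0, 0]].
Row 1: (-8)·x + (0)·y + (-8)·1 = 0
Row 2: (-9)·x + (-5)·y + (-29)·1 = 0
Row 3: (0)·x + (0)·y + (0)·1 = 0
Solving gives x = -1, y = -4.
Check: H·(-1, -4, 1) = (-7, -28, 7) = 7·(-1, -4, 1).

-1, -4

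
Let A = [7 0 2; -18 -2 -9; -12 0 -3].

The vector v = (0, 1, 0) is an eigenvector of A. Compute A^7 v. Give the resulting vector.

First find the eigenvalue: Av = (0, -2, 0) = -2·(0, 1, 0), so λ = -2.
Then A^7 v = λ^7·v = (-2)^7·(0, 1, 0) = -128·(0, 1, 0) = (0, -128, 0).

(0, -128, 0)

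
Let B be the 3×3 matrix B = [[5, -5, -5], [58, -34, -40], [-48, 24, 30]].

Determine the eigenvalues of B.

-5, 0, 6

Set up det(tI - B) = 0.
Cofactor expansion gives p(t) = t^3 - t^2 - 30t.
Since p(-5) = 0, t = -5 is a root.
Dividing by (t + 5) leaves t^2 - 6t.
The quadratic factors as t·(t - 6).
Eigenvalues: -5, 0, 6.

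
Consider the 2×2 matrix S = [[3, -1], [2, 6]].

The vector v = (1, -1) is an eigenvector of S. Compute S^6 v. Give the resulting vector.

First find the eigenvalue: Sv = (4, -4) = 4·(1, -1), so λ = 4.
Then S^6 v = λ^6·v = 4^6·(1, -1) = 4096·(1, -1) = (4096, -4096).

(4096, -4096)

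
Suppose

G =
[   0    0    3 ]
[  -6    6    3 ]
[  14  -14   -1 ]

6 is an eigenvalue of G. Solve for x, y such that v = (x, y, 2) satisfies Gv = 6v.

1, 0

We need (G - 6I)v = 0.
G - 6I = [[-6, 0, 3], [-6, 0, 3], [14, -14, -7]].
Row 1: (-6)·x + (0)·y + (3)·2 = 0
Row 2: (-6)·x + (0)·y + (3)·2 = 0
Row 3: (14)·x + (-14)·y + (-7)·2 = 0
Solving gives x = 1, y = 0.
Check: G·(1, 0, 2) = (6, 0, 12) = 6·(1, 0, 2).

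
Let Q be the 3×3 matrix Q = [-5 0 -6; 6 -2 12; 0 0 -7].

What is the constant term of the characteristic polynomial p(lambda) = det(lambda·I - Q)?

70

p(0) = det(0·I − Q) = det(−Q) = (−1)^3·det(Q).
det(Q) = -70, so p(0) = 70.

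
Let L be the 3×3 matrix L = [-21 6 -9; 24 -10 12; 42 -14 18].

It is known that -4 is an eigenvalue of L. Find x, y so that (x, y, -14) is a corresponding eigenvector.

6, -4

We need (L + 4I)v = 0.
L + 4I = [[-17, 6, -9], [24, -6, 12], [42, -14, 22]].
Row 1: (-17)·x + (6)·y + (-9)·-14 = 0
Row 2: (24)·x + (-6)·y + (12)·-14 = 0
Row 3: (42)·x + (-14)·y + (22)·-14 = 0
Solving gives x = 6, y = -4.
Check: L·(6, -4, -14) = (-24, 16, 56) = -4·(6, -4, -14).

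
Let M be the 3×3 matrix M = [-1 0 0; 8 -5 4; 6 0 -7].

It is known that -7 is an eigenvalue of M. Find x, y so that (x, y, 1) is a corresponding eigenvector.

0, -2

We need (M + 7I)v = 0.
M + 7I = [[6, 0, 0], [8, 2, 4], [6, 0, 0]].
Row 1: (6)·x + (0)·y + (0)·1 = 0
Row 2: (8)·x + (2)·y + (4)·1 = 0
Row 3: (6)·x + (0)·y + (0)·1 = 0
Solving gives x = 0, y = -2.
Check: M·(0, -2, 1) = (0, 14, -7) = -7·(0, -2, 1).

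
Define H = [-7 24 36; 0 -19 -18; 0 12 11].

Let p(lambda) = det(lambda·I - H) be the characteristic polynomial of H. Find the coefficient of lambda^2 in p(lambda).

The coefficient of lambda^2 of det(lambda·I - H) is −trace(H).
trace(H) = (-7) + (-19) + (11) = -15, so the coefficient is 15.

15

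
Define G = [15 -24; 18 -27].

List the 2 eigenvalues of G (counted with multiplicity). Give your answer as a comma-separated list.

det(G - μI) = (15 - μ)(-27 - μ) - (-24)·(18) = μ^2 + 12μ + 27.
This factors as (μ + 9)·(μ + 3) = 0.
Eigenvalues: -9, -3.

-9, -3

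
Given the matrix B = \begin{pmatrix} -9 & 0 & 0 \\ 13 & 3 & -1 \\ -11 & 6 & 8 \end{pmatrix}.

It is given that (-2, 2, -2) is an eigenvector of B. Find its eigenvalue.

Compute Bv: B·(-2, 2, -2) = (18, -18, 18).
Since Bv = λv, compare component 1: 18 = λ·-2, so λ = -9.

-9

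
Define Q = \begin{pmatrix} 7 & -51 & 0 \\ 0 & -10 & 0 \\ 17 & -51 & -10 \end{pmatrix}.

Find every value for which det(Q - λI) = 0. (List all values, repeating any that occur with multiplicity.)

Compute the characteristic polynomial p(t) = det(tI - Q).
Cofactor expansion gives p(t) = t^3 + 13t^2 - 40t - 700.
Since p(-10) = 0, t = -10 is a root.
Dividing by (t + 10) leaves t^2 + 3t - 70.
The quadratic factors as (t + 10)·(t - 7).
Eigenvalues: -10, -10, 7.

-10, -10, 7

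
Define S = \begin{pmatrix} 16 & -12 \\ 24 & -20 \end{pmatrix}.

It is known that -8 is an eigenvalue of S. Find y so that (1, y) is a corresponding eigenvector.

2

We need (S + 8I)v = 0.
S + 8I = [[24, -12], [24, -12]].
Row 1: (24)·1 + (-12)·y = 0
Row 2: (24)·1 + (-12)·y = 0
Solving gives y = 2.
Check: S·(1, 2) = (-8, -16) = -8·(1, 2).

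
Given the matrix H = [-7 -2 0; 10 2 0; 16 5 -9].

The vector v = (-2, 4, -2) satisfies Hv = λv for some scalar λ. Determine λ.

-3

Compute Hv: H·(-2, 4, -2) = (6, -12, 6).
Since Hv = λv, compare component 1: 6 = λ·-2, so λ = -3.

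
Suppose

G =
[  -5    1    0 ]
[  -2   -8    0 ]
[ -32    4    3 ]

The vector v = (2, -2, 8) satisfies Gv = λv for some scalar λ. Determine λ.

Compute Gv: G·(2, -2, 8) = (-12, 12, -48).
Since Gv = λv, compare component 1: -12 = λ·2, so λ = -6.

-6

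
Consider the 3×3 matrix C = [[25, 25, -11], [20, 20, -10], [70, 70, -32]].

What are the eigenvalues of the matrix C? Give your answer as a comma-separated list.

Set up det(tI - C) = 0.
Cofactor expansion gives p(t) = t^3 - 13t^2 + 30t.
Since p(0) = 0, t = 0 is a root.
Dividing by t leaves t^2 - 13t + 30.
The quadratic factors as (t - 3)·(t - 10).
Eigenvalues: 0, 3, 10.

0, 3, 10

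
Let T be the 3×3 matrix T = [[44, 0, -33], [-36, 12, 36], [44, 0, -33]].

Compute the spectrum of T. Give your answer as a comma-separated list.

Set up det(λI - T) = 0.
Expanding along the first row, p(λ) = λ^3 - 23λ^2 + 132λ.
Try λ = 11: p(11) = 0, so 11 is a root.
Factor out (λ - 11): p(λ) = (λ - 11)·(λ^2 - 12λ).
The quadratic factors as λ·(λ - 12).
Eigenvalues: 0, 11, 12.

0, 11, 12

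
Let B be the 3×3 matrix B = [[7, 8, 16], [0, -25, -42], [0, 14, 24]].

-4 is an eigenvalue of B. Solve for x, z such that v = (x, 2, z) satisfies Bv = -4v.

0, -1

We need (B + 4I)v = 0.
B + 4I = [[11, 8, 16], [0, -21, -42], [0, 14, 28]].
Row 1: (11)·x + (8)·2 + (16)·z = 0
Row 2: (0)·x + (-21)·2 + (-42)·z = 0
Row 3: (0)·x + (14)·2 + (28)·z = 0
Solving gives x = 0, z = -1.
Check: B·(0, 2, -1) = (0, -8, 4) = -4·(0, 2, -1).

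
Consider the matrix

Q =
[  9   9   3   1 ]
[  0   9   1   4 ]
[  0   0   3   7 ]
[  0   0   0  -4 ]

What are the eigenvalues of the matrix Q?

Q is upper triangular, so its eigenvalues are the diagonal entries.
Diagonal: 9, 9, 3, -4.

-4, 3, 9, 9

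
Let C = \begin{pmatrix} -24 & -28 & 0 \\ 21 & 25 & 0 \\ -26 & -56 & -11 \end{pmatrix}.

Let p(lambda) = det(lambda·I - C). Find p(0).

-132

p(0) = det(0·I − C) = det(−C) = (−1)^3·det(C).
det(C) = 132, so p(0) = -132.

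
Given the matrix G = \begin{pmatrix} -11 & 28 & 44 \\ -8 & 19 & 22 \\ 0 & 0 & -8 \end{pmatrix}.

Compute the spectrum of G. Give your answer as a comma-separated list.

The characteristic polynomial is p(λ) = det(λI - G).
Expanding along the first row, p(λ) = λ^3 - 49λ + 120.
Try λ = 3: p(3) = 0, so 3 is a root.
Factor out (λ - 3): p(λ) = (λ - 3)·(λ^2 + 3λ - 40).
The quadratic factors as (λ + 8)·(λ - 5).
Eigenvalues: -8, 3, 5.

-8, 3, 5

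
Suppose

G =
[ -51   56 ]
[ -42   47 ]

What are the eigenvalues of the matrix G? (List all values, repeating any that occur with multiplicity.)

-9, 5

det(G - λI) = (-51 - λ)(47 - λ) - (56)·(-42) = λ^2 + 4λ - 45.
This factors as (λ + 9)·(λ - 5) = 0.
Eigenvalues: -9, 5.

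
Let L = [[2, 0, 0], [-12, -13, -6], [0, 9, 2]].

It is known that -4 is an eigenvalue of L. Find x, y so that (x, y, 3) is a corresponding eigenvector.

0, -2

We need (L + 4I)v = 0.
L + 4I = [[6, 0, 0], [-12, -9, -6], [0, 9, 6]].
Row 1: (6)·x + (0)·y + (0)·3 = 0
Row 2: (-12)·x + (-9)·y + (-6)·3 = 0
Row 3: (0)·x + (9)·y + (6)·3 = 0
Solving gives x = 0, y = -2.
Check: L·(0, -2, 3) = (0, 8, -12) = -4·(0, -2, 3).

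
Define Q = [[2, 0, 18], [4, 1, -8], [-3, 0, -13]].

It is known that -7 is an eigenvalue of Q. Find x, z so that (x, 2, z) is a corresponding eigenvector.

We need (Q + 7I)v = 0.
Q + 7I = [[9, 0, 18], [4, 8, -8], [-3, 0, -6]].
Row 1: (9)·x + (0)·2 + (18)·z = 0
Row 2: (4)·x + (8)·2 + (-8)·z = 0
Row 3: (-3)·x + (0)·2 + (-6)·z = 0
Solving gives x = -2, z = 1.
Check: Q·(-2, 2, 1) = (14, -14, -7) = -7·(-2, 2, 1).

-2, 1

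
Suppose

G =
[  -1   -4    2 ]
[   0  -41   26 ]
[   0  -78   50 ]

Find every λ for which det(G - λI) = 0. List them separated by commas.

Compute the characteristic polynomial p(λ) = det(λI - G).
Expanding along the first row, p(λ) = λ^3 - 8λ^2 - 31λ - 22.
Rational-root test: λ = -1 gives p(-1) = 0.
Dividing by (λ + 1) leaves λ^2 - 9λ - 22.
The quadratic factors as (λ + 2)·(λ - 11).
Eigenvalues: -2, -1, 11.

-2, -1, 11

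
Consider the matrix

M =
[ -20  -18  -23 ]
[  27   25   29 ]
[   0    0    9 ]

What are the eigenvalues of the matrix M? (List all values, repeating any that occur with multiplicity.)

Compute the characteristic polynomial p(lambda) = det(lambda·I - M).
Expanding the 3×3 determinant: p(lambda) = lambda^3 - 14·lambda^2 + 31·lambda + 126.
Since p(-2) = 0, lambda = -2 is a root.
Dividing by (lambda + 2) leaves lambda^2 - 16·lambda + 63.
The quadratic factors as (lambda - 7)·(lambda - 9).
Eigenvalues: -2, 7, 9.

-2, 7, 9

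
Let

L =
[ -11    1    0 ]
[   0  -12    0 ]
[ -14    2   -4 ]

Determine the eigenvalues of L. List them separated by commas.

Compute the characteristic polynomial p(λ) = det(λI - L).
Expanding along the first row, p(λ) = λ^3 + 27λ^2 + 224λ + 528.
Rational-root test: λ = -11 gives p(-11) = 0.
Dividing by (λ + 11) leaves λ^2 + 16λ + 48.
The quadratic factors as (λ + 12)·(λ + 4).
Eigenvalues: -12, -11, -4.

-12, -11, -4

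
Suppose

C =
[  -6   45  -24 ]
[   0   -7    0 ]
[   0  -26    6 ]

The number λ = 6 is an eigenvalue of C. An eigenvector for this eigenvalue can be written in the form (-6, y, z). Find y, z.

0, 3

We need (C - 6I)v = 0.
C - 6I = [[-12, 45, -24], [0, -13, 0], [0, -26, 0]].
Row 1: (-12)·-6 + (45)·y + (-24)·z = 0
Row 2: (0)·-6 + (-13)·y + (0)·z = 0
Row 3: (0)·-6 + (-26)·y + (0)·z = 0
Solving gives y = 0, z = 3.
Check: C·(-6, 0, 3) = (-36, 0, 18) = 6·(-6, 0, 3).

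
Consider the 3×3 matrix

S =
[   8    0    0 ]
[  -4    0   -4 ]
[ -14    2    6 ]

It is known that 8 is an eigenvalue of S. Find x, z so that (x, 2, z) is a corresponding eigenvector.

1, -5

We need (S - 8I)v = 0.
S - 8I = [[0, 0, 0], [-4, -8, -4], [-14, 2, -2]].
Row 1: (0)·x + (0)·2 + (0)·z = 0
Row 2: (-4)·x + (-8)·2 + (-4)·z = 0
Row 3: (-14)·x + (2)·2 + (-2)·z = 0
Solving gives x = 1, z = -5.
Check: S·(1, 2, -5) = (8, 16, -40) = 8·(1, 2, -5).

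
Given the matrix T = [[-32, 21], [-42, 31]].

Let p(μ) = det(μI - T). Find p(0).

-110

p(0) = det(0·I − T) = det(−T) = (−1)^2·det(T).
det(T) = -110, so p(0) = -110.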